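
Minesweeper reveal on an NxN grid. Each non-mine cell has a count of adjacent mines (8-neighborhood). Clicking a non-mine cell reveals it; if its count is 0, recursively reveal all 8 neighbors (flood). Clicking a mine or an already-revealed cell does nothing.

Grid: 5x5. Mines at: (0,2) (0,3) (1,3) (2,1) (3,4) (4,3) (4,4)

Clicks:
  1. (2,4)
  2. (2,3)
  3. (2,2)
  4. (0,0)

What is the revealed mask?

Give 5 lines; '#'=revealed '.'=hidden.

Answer: ##...
##...
..###
.....
.....

Derivation:
Click 1 (2,4) count=2: revealed 1 new [(2,4)] -> total=1
Click 2 (2,3) count=2: revealed 1 new [(2,3)] -> total=2
Click 3 (2,2) count=2: revealed 1 new [(2,2)] -> total=3
Click 4 (0,0) count=0: revealed 4 new [(0,0) (0,1) (1,0) (1,1)] -> total=7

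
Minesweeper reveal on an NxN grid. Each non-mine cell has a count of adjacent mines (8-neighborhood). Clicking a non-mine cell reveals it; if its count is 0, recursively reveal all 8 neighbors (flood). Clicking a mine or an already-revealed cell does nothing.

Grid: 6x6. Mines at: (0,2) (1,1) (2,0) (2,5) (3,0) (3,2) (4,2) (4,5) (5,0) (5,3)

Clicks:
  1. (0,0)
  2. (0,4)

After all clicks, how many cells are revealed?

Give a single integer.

Answer: 7

Derivation:
Click 1 (0,0) count=1: revealed 1 new [(0,0)] -> total=1
Click 2 (0,4) count=0: revealed 6 new [(0,3) (0,4) (0,5) (1,3) (1,4) (1,5)] -> total=7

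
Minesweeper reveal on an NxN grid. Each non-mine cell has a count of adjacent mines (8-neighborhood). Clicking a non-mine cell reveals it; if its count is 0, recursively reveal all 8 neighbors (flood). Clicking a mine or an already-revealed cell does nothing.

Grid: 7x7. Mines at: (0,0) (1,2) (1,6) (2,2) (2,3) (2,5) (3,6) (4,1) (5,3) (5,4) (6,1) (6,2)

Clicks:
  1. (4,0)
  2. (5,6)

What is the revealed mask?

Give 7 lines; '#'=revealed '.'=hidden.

Answer: .......
.......
.......
.......
#....##
.....##
.....##

Derivation:
Click 1 (4,0) count=1: revealed 1 new [(4,0)] -> total=1
Click 2 (5,6) count=0: revealed 6 new [(4,5) (4,6) (5,5) (5,6) (6,5) (6,6)] -> total=7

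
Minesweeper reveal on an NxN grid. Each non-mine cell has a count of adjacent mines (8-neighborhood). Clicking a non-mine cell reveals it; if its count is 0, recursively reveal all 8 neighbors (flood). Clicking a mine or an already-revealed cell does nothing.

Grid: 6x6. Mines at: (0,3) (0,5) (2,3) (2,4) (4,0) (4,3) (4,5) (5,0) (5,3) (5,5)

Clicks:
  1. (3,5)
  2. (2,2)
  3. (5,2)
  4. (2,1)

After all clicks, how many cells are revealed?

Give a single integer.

Click 1 (3,5) count=2: revealed 1 new [(3,5)] -> total=1
Click 2 (2,2) count=1: revealed 1 new [(2,2)] -> total=2
Click 3 (5,2) count=2: revealed 1 new [(5,2)] -> total=3
Click 4 (2,1) count=0: revealed 11 new [(0,0) (0,1) (0,2) (1,0) (1,1) (1,2) (2,0) (2,1) (3,0) (3,1) (3,2)] -> total=14

Answer: 14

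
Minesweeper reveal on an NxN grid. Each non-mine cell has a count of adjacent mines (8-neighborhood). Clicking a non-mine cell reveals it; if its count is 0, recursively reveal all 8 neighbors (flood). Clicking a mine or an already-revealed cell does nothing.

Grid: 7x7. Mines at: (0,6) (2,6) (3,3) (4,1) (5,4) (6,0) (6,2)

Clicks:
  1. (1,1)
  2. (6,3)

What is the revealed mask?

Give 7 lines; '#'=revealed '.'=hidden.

Answer: ######.
######.
######.
###....
.......
.......
...#...

Derivation:
Click 1 (1,1) count=0: revealed 21 new [(0,0) (0,1) (0,2) (0,3) (0,4) (0,5) (1,0) (1,1) (1,2) (1,3) (1,4) (1,5) (2,0) (2,1) (2,2) (2,3) (2,4) (2,5) (3,0) (3,1) (3,2)] -> total=21
Click 2 (6,3) count=2: revealed 1 new [(6,3)] -> total=22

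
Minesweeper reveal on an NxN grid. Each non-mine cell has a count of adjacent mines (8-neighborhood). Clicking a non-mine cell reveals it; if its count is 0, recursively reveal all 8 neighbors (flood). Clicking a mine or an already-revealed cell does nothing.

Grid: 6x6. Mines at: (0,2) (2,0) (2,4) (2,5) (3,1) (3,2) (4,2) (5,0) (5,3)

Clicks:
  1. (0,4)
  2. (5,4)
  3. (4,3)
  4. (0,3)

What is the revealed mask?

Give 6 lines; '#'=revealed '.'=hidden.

Answer: ...###
...###
......
......
...#..
....#.

Derivation:
Click 1 (0,4) count=0: revealed 6 new [(0,3) (0,4) (0,5) (1,3) (1,4) (1,5)] -> total=6
Click 2 (5,4) count=1: revealed 1 new [(5,4)] -> total=7
Click 3 (4,3) count=3: revealed 1 new [(4,3)] -> total=8
Click 4 (0,3) count=1: revealed 0 new [(none)] -> total=8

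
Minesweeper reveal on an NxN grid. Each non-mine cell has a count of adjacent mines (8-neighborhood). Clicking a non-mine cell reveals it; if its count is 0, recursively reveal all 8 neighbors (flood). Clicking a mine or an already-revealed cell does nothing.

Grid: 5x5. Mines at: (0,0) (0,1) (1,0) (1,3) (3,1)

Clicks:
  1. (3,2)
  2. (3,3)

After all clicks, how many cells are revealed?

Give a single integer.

Answer: 9

Derivation:
Click 1 (3,2) count=1: revealed 1 new [(3,2)] -> total=1
Click 2 (3,3) count=0: revealed 8 new [(2,2) (2,3) (2,4) (3,3) (3,4) (4,2) (4,3) (4,4)] -> total=9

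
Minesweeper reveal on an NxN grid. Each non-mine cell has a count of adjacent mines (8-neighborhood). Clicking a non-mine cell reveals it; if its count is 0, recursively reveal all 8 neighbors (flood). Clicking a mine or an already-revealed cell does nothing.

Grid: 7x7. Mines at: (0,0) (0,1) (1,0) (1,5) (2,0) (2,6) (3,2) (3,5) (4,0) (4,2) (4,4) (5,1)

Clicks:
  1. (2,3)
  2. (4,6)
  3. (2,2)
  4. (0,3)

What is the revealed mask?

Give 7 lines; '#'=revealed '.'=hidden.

Answer: ..###..
..###..
..###..
.......
......#
.......
.......

Derivation:
Click 1 (2,3) count=1: revealed 1 new [(2,3)] -> total=1
Click 2 (4,6) count=1: revealed 1 new [(4,6)] -> total=2
Click 3 (2,2) count=1: revealed 1 new [(2,2)] -> total=3
Click 4 (0,3) count=0: revealed 7 new [(0,2) (0,3) (0,4) (1,2) (1,3) (1,4) (2,4)] -> total=10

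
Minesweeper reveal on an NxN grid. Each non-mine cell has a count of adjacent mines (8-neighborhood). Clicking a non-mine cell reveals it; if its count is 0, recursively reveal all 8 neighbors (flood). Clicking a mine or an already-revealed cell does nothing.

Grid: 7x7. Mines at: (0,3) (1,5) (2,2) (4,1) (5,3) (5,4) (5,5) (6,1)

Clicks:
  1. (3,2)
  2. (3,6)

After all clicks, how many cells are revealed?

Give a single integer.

Answer: 13

Derivation:
Click 1 (3,2) count=2: revealed 1 new [(3,2)] -> total=1
Click 2 (3,6) count=0: revealed 12 new [(2,3) (2,4) (2,5) (2,6) (3,3) (3,4) (3,5) (3,6) (4,3) (4,4) (4,5) (4,6)] -> total=13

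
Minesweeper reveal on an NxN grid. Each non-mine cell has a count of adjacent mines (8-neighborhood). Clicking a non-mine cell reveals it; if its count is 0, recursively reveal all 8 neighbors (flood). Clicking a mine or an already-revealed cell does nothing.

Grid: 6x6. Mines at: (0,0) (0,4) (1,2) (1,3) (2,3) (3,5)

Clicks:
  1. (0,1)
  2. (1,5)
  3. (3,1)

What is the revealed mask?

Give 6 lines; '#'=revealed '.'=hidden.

Click 1 (0,1) count=2: revealed 1 new [(0,1)] -> total=1
Click 2 (1,5) count=1: revealed 1 new [(1,5)] -> total=2
Click 3 (3,1) count=0: revealed 22 new [(1,0) (1,1) (2,0) (2,1) (2,2) (3,0) (3,1) (3,2) (3,3) (3,4) (4,0) (4,1) (4,2) (4,3) (4,4) (4,5) (5,0) (5,1) (5,2) (5,3) (5,4) (5,5)] -> total=24

Answer: .#....
##...#
###...
#####.
######
######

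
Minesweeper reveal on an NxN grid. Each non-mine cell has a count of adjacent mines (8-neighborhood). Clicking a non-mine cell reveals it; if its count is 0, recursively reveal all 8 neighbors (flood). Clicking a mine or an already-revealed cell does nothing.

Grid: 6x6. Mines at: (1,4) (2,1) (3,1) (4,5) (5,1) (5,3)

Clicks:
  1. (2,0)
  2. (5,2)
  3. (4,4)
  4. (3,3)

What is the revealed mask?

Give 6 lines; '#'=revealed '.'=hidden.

Click 1 (2,0) count=2: revealed 1 new [(2,0)] -> total=1
Click 2 (5,2) count=2: revealed 1 new [(5,2)] -> total=2
Click 3 (4,4) count=2: revealed 1 new [(4,4)] -> total=3
Click 4 (3,3) count=0: revealed 8 new [(2,2) (2,3) (2,4) (3,2) (3,3) (3,4) (4,2) (4,3)] -> total=11

Answer: ......
......
#.###.
..###.
..###.
..#...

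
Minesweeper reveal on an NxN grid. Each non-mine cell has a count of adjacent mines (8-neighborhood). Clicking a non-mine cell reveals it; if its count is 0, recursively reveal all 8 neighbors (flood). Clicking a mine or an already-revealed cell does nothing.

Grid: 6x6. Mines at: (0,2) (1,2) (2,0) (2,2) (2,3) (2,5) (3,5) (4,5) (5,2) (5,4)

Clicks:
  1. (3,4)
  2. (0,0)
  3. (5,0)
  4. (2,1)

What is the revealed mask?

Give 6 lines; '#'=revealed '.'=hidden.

Answer: ##....
##....
.#....
##..#.
##....
##....

Derivation:
Click 1 (3,4) count=4: revealed 1 new [(3,4)] -> total=1
Click 2 (0,0) count=0: revealed 4 new [(0,0) (0,1) (1,0) (1,1)] -> total=5
Click 3 (5,0) count=0: revealed 6 new [(3,0) (3,1) (4,0) (4,1) (5,0) (5,1)] -> total=11
Click 4 (2,1) count=3: revealed 1 new [(2,1)] -> total=12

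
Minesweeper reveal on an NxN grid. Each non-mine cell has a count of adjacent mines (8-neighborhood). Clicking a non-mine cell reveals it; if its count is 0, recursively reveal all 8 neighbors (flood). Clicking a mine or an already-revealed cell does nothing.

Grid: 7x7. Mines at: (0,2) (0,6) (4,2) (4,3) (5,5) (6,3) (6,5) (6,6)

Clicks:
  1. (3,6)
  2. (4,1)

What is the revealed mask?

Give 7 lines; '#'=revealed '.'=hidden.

Answer: ##.###.
#######
#######
#######
##..###
###....
###....

Derivation:
Click 1 (3,6) count=0: revealed 37 new [(0,0) (0,1) (0,3) (0,4) (0,5) (1,0) (1,1) (1,2) (1,3) (1,4) (1,5) (1,6) (2,0) (2,1) (2,2) (2,3) (2,4) (2,5) (2,6) (3,0) (3,1) (3,2) (3,3) (3,4) (3,5) (3,6) (4,0) (4,1) (4,4) (4,5) (4,6) (5,0) (5,1) (5,2) (6,0) (6,1) (6,2)] -> total=37
Click 2 (4,1) count=1: revealed 0 new [(none)] -> total=37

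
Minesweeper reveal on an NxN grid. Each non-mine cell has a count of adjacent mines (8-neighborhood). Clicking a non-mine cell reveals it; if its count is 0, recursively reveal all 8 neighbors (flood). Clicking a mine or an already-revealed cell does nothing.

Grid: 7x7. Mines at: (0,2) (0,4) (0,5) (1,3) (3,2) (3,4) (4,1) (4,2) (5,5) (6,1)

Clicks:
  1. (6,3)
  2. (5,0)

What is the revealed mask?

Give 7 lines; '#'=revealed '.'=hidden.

Click 1 (6,3) count=0: revealed 6 new [(5,2) (5,3) (5,4) (6,2) (6,3) (6,4)] -> total=6
Click 2 (5,0) count=2: revealed 1 new [(5,0)] -> total=7

Answer: .......
.......
.......
.......
.......
#.###..
..###..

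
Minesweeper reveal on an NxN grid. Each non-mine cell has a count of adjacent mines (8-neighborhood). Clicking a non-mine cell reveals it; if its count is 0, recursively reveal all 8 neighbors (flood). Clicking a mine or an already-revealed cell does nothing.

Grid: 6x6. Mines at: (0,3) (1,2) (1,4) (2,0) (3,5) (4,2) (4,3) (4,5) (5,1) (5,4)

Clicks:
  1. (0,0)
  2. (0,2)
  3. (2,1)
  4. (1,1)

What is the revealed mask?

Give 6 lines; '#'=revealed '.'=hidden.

Answer: ###...
##....
.#....
......
......
......

Derivation:
Click 1 (0,0) count=0: revealed 4 new [(0,0) (0,1) (1,0) (1,1)] -> total=4
Click 2 (0,2) count=2: revealed 1 new [(0,2)] -> total=5
Click 3 (2,1) count=2: revealed 1 new [(2,1)] -> total=6
Click 4 (1,1) count=2: revealed 0 new [(none)] -> total=6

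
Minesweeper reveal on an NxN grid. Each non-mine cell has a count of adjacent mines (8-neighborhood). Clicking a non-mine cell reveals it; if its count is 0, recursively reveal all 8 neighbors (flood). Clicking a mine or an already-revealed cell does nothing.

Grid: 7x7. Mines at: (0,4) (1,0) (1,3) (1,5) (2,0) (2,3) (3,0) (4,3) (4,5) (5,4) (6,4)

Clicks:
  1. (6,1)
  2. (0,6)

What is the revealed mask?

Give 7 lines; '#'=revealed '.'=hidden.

Click 1 (6,1) count=0: revealed 11 new [(4,0) (4,1) (4,2) (5,0) (5,1) (5,2) (5,3) (6,0) (6,1) (6,2) (6,3)] -> total=11
Click 2 (0,6) count=1: revealed 1 new [(0,6)] -> total=12

Answer: ......#
.......
.......
.......
###....
####...
####...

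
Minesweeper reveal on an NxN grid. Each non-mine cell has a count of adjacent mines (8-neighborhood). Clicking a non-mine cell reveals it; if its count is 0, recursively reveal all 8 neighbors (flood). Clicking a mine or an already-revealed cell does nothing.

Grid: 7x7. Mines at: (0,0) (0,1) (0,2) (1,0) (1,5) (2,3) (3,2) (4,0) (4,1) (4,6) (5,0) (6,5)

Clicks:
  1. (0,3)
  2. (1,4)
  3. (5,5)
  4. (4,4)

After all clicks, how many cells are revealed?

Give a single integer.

Answer: 18

Derivation:
Click 1 (0,3) count=1: revealed 1 new [(0,3)] -> total=1
Click 2 (1,4) count=2: revealed 1 new [(1,4)] -> total=2
Click 3 (5,5) count=2: revealed 1 new [(5,5)] -> total=3
Click 4 (4,4) count=0: revealed 15 new [(3,3) (3,4) (3,5) (4,2) (4,3) (4,4) (4,5) (5,1) (5,2) (5,3) (5,4) (6,1) (6,2) (6,3) (6,4)] -> total=18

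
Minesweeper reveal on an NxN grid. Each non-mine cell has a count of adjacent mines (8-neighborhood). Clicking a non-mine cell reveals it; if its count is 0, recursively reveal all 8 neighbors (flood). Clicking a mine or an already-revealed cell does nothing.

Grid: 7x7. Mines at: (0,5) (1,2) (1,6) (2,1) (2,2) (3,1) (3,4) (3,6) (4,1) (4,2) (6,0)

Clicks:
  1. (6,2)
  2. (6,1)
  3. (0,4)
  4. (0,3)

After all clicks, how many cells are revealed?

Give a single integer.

Answer: 18

Derivation:
Click 1 (6,2) count=0: revealed 16 new [(4,3) (4,4) (4,5) (4,6) (5,1) (5,2) (5,3) (5,4) (5,5) (5,6) (6,1) (6,2) (6,3) (6,4) (6,5) (6,6)] -> total=16
Click 2 (6,1) count=1: revealed 0 new [(none)] -> total=16
Click 3 (0,4) count=1: revealed 1 new [(0,4)] -> total=17
Click 4 (0,3) count=1: revealed 1 new [(0,3)] -> total=18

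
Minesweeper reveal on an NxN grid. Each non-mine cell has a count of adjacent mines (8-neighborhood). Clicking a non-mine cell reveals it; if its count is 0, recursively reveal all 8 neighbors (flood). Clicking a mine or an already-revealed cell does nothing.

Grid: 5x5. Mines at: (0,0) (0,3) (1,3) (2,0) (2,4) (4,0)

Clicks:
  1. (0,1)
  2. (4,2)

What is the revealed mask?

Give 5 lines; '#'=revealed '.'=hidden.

Click 1 (0,1) count=1: revealed 1 new [(0,1)] -> total=1
Click 2 (4,2) count=0: revealed 11 new [(2,1) (2,2) (2,3) (3,1) (3,2) (3,3) (3,4) (4,1) (4,2) (4,3) (4,4)] -> total=12

Answer: .#...
.....
.###.
.####
.####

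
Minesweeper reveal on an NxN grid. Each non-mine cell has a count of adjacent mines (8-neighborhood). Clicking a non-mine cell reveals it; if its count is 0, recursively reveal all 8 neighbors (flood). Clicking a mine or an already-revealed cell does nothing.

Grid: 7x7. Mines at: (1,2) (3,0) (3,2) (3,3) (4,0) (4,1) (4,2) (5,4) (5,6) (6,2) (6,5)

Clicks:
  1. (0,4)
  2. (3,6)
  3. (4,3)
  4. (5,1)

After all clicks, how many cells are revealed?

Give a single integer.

Answer: 20

Derivation:
Click 1 (0,4) count=0: revealed 18 new [(0,3) (0,4) (0,5) (0,6) (1,3) (1,4) (1,5) (1,6) (2,3) (2,4) (2,5) (2,6) (3,4) (3,5) (3,6) (4,4) (4,5) (4,6)] -> total=18
Click 2 (3,6) count=0: revealed 0 new [(none)] -> total=18
Click 3 (4,3) count=4: revealed 1 new [(4,3)] -> total=19
Click 4 (5,1) count=4: revealed 1 new [(5,1)] -> total=20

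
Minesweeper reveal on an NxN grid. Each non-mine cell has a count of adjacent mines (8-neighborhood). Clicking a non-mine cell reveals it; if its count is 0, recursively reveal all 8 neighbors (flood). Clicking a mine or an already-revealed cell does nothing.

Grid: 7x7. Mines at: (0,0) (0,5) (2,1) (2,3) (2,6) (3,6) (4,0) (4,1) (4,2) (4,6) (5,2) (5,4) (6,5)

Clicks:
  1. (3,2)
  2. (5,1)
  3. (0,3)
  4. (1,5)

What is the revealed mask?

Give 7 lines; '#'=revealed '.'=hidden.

Answer: .####..
.#####.
.......
..#....
.......
.#.....
.......

Derivation:
Click 1 (3,2) count=4: revealed 1 new [(3,2)] -> total=1
Click 2 (5,1) count=4: revealed 1 new [(5,1)] -> total=2
Click 3 (0,3) count=0: revealed 8 new [(0,1) (0,2) (0,3) (0,4) (1,1) (1,2) (1,3) (1,4)] -> total=10
Click 4 (1,5) count=2: revealed 1 new [(1,5)] -> total=11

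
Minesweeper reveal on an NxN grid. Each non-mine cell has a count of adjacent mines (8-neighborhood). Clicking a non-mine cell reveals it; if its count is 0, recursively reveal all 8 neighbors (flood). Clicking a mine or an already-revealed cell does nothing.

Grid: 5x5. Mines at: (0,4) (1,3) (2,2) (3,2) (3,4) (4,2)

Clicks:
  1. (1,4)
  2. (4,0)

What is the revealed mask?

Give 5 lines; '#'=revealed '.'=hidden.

Answer: ###..
###.#
##...
##...
##...

Derivation:
Click 1 (1,4) count=2: revealed 1 new [(1,4)] -> total=1
Click 2 (4,0) count=0: revealed 12 new [(0,0) (0,1) (0,2) (1,0) (1,1) (1,2) (2,0) (2,1) (3,0) (3,1) (4,0) (4,1)] -> total=13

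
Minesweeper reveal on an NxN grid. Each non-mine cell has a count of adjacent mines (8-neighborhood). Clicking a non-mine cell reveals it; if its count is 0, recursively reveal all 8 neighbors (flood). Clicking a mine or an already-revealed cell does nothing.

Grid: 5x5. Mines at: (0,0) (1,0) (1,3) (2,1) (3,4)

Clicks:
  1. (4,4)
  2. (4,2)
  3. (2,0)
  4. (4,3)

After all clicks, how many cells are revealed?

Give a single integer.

Answer: 10

Derivation:
Click 1 (4,4) count=1: revealed 1 new [(4,4)] -> total=1
Click 2 (4,2) count=0: revealed 8 new [(3,0) (3,1) (3,2) (3,3) (4,0) (4,1) (4,2) (4,3)] -> total=9
Click 3 (2,0) count=2: revealed 1 new [(2,0)] -> total=10
Click 4 (4,3) count=1: revealed 0 new [(none)] -> total=10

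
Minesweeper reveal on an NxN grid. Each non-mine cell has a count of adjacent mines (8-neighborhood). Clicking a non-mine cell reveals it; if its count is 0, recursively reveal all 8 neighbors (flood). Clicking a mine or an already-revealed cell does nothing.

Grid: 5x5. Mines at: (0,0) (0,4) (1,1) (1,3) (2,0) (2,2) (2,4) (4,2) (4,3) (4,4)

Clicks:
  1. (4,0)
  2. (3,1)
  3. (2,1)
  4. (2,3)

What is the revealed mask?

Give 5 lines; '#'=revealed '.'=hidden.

Click 1 (4,0) count=0: revealed 4 new [(3,0) (3,1) (4,0) (4,1)] -> total=4
Click 2 (3,1) count=3: revealed 0 new [(none)] -> total=4
Click 3 (2,1) count=3: revealed 1 new [(2,1)] -> total=5
Click 4 (2,3) count=3: revealed 1 new [(2,3)] -> total=6

Answer: .....
.....
.#.#.
##...
##...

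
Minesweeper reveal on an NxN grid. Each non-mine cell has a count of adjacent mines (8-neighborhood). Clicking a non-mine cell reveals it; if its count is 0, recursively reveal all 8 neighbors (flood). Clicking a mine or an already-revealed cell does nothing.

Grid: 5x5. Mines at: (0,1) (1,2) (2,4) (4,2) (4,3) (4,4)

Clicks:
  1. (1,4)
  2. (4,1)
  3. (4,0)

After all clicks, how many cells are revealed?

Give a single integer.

Click 1 (1,4) count=1: revealed 1 new [(1,4)] -> total=1
Click 2 (4,1) count=1: revealed 1 new [(4,1)] -> total=2
Click 3 (4,0) count=0: revealed 7 new [(1,0) (1,1) (2,0) (2,1) (3,0) (3,1) (4,0)] -> total=9

Answer: 9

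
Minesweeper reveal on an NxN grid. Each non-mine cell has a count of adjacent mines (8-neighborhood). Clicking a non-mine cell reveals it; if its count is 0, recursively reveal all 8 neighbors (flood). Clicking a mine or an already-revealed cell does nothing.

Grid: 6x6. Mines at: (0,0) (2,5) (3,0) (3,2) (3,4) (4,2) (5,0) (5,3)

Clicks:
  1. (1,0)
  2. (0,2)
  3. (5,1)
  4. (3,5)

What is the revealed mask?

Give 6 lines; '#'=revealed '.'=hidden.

Click 1 (1,0) count=1: revealed 1 new [(1,0)] -> total=1
Click 2 (0,2) count=0: revealed 14 new [(0,1) (0,2) (0,3) (0,4) (0,5) (1,1) (1,2) (1,3) (1,4) (1,5) (2,1) (2,2) (2,3) (2,4)] -> total=15
Click 3 (5,1) count=2: revealed 1 new [(5,1)] -> total=16
Click 4 (3,5) count=2: revealed 1 new [(3,5)] -> total=17

Answer: .#####
######
.####.
.....#
......
.#....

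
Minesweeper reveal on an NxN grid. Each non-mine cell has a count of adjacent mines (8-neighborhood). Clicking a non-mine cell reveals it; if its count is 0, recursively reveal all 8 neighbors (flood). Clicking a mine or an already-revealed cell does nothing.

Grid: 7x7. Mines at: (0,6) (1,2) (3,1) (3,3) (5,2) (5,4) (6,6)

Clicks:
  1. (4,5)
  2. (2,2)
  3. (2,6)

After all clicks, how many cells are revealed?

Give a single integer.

Answer: 20

Derivation:
Click 1 (4,5) count=1: revealed 1 new [(4,5)] -> total=1
Click 2 (2,2) count=3: revealed 1 new [(2,2)] -> total=2
Click 3 (2,6) count=0: revealed 18 new [(0,3) (0,4) (0,5) (1,3) (1,4) (1,5) (1,6) (2,3) (2,4) (2,5) (2,6) (3,4) (3,5) (3,6) (4,4) (4,6) (5,5) (5,6)] -> total=20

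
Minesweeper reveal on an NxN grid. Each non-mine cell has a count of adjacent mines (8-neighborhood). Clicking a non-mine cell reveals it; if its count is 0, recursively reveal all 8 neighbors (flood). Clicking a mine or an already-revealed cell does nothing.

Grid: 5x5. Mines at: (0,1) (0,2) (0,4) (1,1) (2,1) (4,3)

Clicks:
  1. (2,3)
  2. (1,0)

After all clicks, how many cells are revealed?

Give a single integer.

Click 1 (2,3) count=0: revealed 9 new [(1,2) (1,3) (1,4) (2,2) (2,3) (2,4) (3,2) (3,3) (3,4)] -> total=9
Click 2 (1,0) count=3: revealed 1 new [(1,0)] -> total=10

Answer: 10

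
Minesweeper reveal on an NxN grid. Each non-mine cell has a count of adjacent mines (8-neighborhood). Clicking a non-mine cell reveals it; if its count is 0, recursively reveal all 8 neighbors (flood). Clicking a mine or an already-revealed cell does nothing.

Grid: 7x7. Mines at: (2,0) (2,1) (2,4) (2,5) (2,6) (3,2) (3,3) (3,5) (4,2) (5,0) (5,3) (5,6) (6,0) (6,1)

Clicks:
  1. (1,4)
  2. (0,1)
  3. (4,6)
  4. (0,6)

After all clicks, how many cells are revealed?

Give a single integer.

Answer: 15

Derivation:
Click 1 (1,4) count=2: revealed 1 new [(1,4)] -> total=1
Click 2 (0,1) count=0: revealed 13 new [(0,0) (0,1) (0,2) (0,3) (0,4) (0,5) (0,6) (1,0) (1,1) (1,2) (1,3) (1,5) (1,6)] -> total=14
Click 3 (4,6) count=2: revealed 1 new [(4,6)] -> total=15
Click 4 (0,6) count=0: revealed 0 new [(none)] -> total=15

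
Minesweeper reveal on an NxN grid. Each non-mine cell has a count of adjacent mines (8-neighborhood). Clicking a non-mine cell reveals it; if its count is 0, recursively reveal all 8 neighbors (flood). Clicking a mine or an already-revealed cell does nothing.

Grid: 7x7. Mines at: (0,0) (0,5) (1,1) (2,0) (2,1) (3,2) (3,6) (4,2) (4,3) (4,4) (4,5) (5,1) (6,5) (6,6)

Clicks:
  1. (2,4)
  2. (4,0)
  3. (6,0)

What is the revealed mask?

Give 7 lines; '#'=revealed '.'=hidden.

Answer: ..###..
..####.
..####.
...###.
#......
.......
#......

Derivation:
Click 1 (2,4) count=0: revealed 14 new [(0,2) (0,3) (0,4) (1,2) (1,3) (1,4) (1,5) (2,2) (2,3) (2,4) (2,5) (3,3) (3,4) (3,5)] -> total=14
Click 2 (4,0) count=1: revealed 1 new [(4,0)] -> total=15
Click 3 (6,0) count=1: revealed 1 new [(6,0)] -> total=16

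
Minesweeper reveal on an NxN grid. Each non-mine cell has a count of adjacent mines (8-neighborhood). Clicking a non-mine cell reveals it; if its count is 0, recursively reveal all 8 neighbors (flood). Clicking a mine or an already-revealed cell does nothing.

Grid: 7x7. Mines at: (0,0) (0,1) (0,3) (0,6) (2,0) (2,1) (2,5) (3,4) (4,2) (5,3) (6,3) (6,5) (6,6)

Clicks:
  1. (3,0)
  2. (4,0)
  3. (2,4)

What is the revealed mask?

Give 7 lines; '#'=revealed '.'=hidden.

Click 1 (3,0) count=2: revealed 1 new [(3,0)] -> total=1
Click 2 (4,0) count=0: revealed 9 new [(3,1) (4,0) (4,1) (5,0) (5,1) (5,2) (6,0) (6,1) (6,2)] -> total=10
Click 3 (2,4) count=2: revealed 1 new [(2,4)] -> total=11

Answer: .......
.......
....#..
##.....
##.....
###....
###....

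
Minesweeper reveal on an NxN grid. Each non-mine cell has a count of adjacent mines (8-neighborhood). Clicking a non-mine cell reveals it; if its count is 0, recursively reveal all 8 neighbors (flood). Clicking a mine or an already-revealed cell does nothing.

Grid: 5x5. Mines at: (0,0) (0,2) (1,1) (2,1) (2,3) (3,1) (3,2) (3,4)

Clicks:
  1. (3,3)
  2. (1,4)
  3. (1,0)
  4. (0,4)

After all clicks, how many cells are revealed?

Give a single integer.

Click 1 (3,3) count=3: revealed 1 new [(3,3)] -> total=1
Click 2 (1,4) count=1: revealed 1 new [(1,4)] -> total=2
Click 3 (1,0) count=3: revealed 1 new [(1,0)] -> total=3
Click 4 (0,4) count=0: revealed 3 new [(0,3) (0,4) (1,3)] -> total=6

Answer: 6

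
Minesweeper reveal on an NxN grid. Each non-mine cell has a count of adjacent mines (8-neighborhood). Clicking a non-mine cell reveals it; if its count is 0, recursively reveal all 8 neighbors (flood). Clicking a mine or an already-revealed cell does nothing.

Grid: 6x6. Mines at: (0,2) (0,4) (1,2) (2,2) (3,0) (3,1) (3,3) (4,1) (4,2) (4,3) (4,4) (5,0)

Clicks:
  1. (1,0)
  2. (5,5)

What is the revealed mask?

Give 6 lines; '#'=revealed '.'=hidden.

Answer: ##....
##....
##....
......
......
.....#

Derivation:
Click 1 (1,0) count=0: revealed 6 new [(0,0) (0,1) (1,0) (1,1) (2,0) (2,1)] -> total=6
Click 2 (5,5) count=1: revealed 1 new [(5,5)] -> total=7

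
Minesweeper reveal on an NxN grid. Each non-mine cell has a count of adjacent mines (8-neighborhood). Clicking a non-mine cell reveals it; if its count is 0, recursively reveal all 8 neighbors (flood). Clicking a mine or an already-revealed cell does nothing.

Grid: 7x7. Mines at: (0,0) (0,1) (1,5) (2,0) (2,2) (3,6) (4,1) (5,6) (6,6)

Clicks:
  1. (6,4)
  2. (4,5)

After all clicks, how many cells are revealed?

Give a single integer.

Click 1 (6,4) count=0: revealed 23 new [(2,3) (2,4) (2,5) (3,2) (3,3) (3,4) (3,5) (4,2) (4,3) (4,4) (4,5) (5,0) (5,1) (5,2) (5,3) (5,4) (5,5) (6,0) (6,1) (6,2) (6,3) (6,4) (6,5)] -> total=23
Click 2 (4,5) count=2: revealed 0 new [(none)] -> total=23

Answer: 23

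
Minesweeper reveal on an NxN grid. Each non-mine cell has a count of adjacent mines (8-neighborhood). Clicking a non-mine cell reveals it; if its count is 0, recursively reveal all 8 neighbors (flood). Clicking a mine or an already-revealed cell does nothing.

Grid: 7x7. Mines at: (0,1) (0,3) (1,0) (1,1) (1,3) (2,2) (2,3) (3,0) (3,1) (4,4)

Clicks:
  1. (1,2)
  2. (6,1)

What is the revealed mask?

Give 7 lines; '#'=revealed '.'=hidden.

Answer: ....###
..#.###
....###
....###
####.##
#######
#######

Derivation:
Click 1 (1,2) count=6: revealed 1 new [(1,2)] -> total=1
Click 2 (6,1) count=0: revealed 32 new [(0,4) (0,5) (0,6) (1,4) (1,5) (1,6) (2,4) (2,5) (2,6) (3,4) (3,5) (3,6) (4,0) (4,1) (4,2) (4,3) (4,5) (4,6) (5,0) (5,1) (5,2) (5,3) (5,4) (5,5) (5,6) (6,0) (6,1) (6,2) (6,3) (6,4) (6,5) (6,6)] -> total=33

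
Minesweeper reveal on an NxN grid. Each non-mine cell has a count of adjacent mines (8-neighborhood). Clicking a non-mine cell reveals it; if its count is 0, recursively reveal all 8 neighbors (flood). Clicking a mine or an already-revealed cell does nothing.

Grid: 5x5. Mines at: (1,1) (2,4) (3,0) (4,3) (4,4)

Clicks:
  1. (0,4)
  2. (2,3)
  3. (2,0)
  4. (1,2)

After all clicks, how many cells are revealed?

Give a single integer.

Answer: 8

Derivation:
Click 1 (0,4) count=0: revealed 6 new [(0,2) (0,3) (0,4) (1,2) (1,3) (1,4)] -> total=6
Click 2 (2,3) count=1: revealed 1 new [(2,3)] -> total=7
Click 3 (2,0) count=2: revealed 1 new [(2,0)] -> total=8
Click 4 (1,2) count=1: revealed 0 new [(none)] -> total=8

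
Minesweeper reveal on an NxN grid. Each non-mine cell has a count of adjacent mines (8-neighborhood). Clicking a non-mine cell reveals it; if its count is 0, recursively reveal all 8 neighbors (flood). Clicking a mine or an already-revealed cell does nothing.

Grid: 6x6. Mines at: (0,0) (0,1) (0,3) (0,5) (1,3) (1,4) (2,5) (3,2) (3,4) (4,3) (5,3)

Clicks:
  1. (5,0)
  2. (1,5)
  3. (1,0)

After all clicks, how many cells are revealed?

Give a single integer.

Click 1 (5,0) count=0: revealed 12 new [(1,0) (1,1) (2,0) (2,1) (3,0) (3,1) (4,0) (4,1) (4,2) (5,0) (5,1) (5,2)] -> total=12
Click 2 (1,5) count=3: revealed 1 new [(1,5)] -> total=13
Click 3 (1,0) count=2: revealed 0 new [(none)] -> total=13

Answer: 13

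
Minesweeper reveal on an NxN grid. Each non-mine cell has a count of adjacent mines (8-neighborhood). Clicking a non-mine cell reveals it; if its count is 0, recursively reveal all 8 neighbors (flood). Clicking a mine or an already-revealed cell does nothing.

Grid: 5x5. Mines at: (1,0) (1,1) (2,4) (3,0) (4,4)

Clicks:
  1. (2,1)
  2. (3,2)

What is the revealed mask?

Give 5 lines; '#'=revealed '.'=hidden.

Answer: .....
.....
.###.
.###.
.###.

Derivation:
Click 1 (2,1) count=3: revealed 1 new [(2,1)] -> total=1
Click 2 (3,2) count=0: revealed 8 new [(2,2) (2,3) (3,1) (3,2) (3,3) (4,1) (4,2) (4,3)] -> total=9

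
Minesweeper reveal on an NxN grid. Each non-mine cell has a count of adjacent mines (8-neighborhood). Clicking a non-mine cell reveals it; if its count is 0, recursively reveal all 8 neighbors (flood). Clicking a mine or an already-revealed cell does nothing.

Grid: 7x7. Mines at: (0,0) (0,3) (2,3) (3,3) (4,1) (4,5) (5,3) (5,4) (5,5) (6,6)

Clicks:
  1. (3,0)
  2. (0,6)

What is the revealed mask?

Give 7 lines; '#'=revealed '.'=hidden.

Answer: ....###
....###
....###
#...###
.......
.......
.......

Derivation:
Click 1 (3,0) count=1: revealed 1 new [(3,0)] -> total=1
Click 2 (0,6) count=0: revealed 12 new [(0,4) (0,5) (0,6) (1,4) (1,5) (1,6) (2,4) (2,5) (2,6) (3,4) (3,5) (3,6)] -> total=13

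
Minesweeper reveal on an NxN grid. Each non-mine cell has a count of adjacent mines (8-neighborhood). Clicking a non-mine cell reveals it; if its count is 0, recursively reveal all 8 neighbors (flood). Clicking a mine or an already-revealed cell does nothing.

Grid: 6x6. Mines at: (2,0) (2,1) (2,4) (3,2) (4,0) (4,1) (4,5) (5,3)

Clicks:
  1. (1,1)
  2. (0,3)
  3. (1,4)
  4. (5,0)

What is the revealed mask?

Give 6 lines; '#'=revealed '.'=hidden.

Click 1 (1,1) count=2: revealed 1 new [(1,1)] -> total=1
Click 2 (0,3) count=0: revealed 11 new [(0,0) (0,1) (0,2) (0,3) (0,4) (0,5) (1,0) (1,2) (1,3) (1,4) (1,5)] -> total=12
Click 3 (1,4) count=1: revealed 0 new [(none)] -> total=12
Click 4 (5,0) count=2: revealed 1 new [(5,0)] -> total=13

Answer: ######
######
......
......
......
#.....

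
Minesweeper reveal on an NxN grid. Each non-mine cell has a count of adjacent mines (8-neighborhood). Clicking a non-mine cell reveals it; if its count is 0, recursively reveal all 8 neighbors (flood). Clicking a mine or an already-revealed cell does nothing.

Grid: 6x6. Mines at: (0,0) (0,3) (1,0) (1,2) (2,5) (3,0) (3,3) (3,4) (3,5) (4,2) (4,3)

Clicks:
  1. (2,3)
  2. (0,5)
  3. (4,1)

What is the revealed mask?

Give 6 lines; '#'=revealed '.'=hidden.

Answer: ....##
....##
...#..
......
.#....
......

Derivation:
Click 1 (2,3) count=3: revealed 1 new [(2,3)] -> total=1
Click 2 (0,5) count=0: revealed 4 new [(0,4) (0,5) (1,4) (1,5)] -> total=5
Click 3 (4,1) count=2: revealed 1 new [(4,1)] -> total=6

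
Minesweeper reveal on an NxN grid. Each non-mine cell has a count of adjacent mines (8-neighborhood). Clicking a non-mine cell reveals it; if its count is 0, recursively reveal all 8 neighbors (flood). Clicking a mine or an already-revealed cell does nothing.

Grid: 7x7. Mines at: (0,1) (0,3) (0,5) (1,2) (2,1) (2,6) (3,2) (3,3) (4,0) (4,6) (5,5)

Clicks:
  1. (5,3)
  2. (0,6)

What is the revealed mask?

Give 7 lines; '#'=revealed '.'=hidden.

Click 1 (5,3) count=0: revealed 14 new [(4,1) (4,2) (4,3) (4,4) (5,0) (5,1) (5,2) (5,3) (5,4) (6,0) (6,1) (6,2) (6,3) (6,4)] -> total=14
Click 2 (0,6) count=1: revealed 1 new [(0,6)] -> total=15

Answer: ......#
.......
.......
.......
.####..
#####..
#####..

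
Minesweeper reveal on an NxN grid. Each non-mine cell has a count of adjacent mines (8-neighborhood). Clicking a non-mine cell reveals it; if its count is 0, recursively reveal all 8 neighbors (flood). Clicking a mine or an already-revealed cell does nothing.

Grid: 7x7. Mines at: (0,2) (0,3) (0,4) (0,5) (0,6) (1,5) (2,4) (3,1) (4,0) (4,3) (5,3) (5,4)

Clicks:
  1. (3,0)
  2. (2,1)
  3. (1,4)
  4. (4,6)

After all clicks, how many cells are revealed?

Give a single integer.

Answer: 13

Derivation:
Click 1 (3,0) count=2: revealed 1 new [(3,0)] -> total=1
Click 2 (2,1) count=1: revealed 1 new [(2,1)] -> total=2
Click 3 (1,4) count=5: revealed 1 new [(1,4)] -> total=3
Click 4 (4,6) count=0: revealed 10 new [(2,5) (2,6) (3,5) (3,6) (4,5) (4,6) (5,5) (5,6) (6,5) (6,6)] -> total=13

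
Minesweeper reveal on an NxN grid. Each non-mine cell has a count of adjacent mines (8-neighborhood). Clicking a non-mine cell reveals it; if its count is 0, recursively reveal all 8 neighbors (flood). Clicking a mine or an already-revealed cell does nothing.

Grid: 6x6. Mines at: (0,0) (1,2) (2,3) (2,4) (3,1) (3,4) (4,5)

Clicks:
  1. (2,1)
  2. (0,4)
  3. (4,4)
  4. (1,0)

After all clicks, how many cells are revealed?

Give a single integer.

Answer: 9

Derivation:
Click 1 (2,1) count=2: revealed 1 new [(2,1)] -> total=1
Click 2 (0,4) count=0: revealed 6 new [(0,3) (0,4) (0,5) (1,3) (1,4) (1,5)] -> total=7
Click 3 (4,4) count=2: revealed 1 new [(4,4)] -> total=8
Click 4 (1,0) count=1: revealed 1 new [(1,0)] -> total=9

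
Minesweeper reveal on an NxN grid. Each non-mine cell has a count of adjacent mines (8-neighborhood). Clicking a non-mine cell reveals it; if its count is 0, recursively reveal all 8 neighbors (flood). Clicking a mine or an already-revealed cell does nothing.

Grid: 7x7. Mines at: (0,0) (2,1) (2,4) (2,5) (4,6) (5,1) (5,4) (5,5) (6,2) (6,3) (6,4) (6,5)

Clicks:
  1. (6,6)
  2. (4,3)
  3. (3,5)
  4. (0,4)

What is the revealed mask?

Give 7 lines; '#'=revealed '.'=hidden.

Answer: .######
.######
.......
.....#.
...#...
.......
......#

Derivation:
Click 1 (6,6) count=2: revealed 1 new [(6,6)] -> total=1
Click 2 (4,3) count=1: revealed 1 new [(4,3)] -> total=2
Click 3 (3,5) count=3: revealed 1 new [(3,5)] -> total=3
Click 4 (0,4) count=0: revealed 12 new [(0,1) (0,2) (0,3) (0,4) (0,5) (0,6) (1,1) (1,2) (1,3) (1,4) (1,5) (1,6)] -> total=15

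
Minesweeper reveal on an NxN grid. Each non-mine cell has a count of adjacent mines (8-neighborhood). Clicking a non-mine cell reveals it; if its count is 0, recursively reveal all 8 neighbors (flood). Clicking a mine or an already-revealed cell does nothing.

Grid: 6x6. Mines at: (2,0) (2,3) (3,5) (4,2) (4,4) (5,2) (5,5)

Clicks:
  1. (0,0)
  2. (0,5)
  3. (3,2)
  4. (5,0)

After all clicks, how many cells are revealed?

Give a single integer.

Answer: 21

Derivation:
Click 1 (0,0) count=0: revealed 14 new [(0,0) (0,1) (0,2) (0,3) (0,4) (0,5) (1,0) (1,1) (1,2) (1,3) (1,4) (1,5) (2,4) (2,5)] -> total=14
Click 2 (0,5) count=0: revealed 0 new [(none)] -> total=14
Click 3 (3,2) count=2: revealed 1 new [(3,2)] -> total=15
Click 4 (5,0) count=0: revealed 6 new [(3,0) (3,1) (4,0) (4,1) (5,0) (5,1)] -> total=21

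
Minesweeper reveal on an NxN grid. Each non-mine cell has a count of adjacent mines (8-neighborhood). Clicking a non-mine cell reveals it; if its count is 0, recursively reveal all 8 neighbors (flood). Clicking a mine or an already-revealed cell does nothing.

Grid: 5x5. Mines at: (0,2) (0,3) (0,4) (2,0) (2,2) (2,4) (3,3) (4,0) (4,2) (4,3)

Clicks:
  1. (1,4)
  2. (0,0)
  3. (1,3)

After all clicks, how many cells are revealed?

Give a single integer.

Answer: 6

Derivation:
Click 1 (1,4) count=3: revealed 1 new [(1,4)] -> total=1
Click 2 (0,0) count=0: revealed 4 new [(0,0) (0,1) (1,0) (1,1)] -> total=5
Click 3 (1,3) count=5: revealed 1 new [(1,3)] -> total=6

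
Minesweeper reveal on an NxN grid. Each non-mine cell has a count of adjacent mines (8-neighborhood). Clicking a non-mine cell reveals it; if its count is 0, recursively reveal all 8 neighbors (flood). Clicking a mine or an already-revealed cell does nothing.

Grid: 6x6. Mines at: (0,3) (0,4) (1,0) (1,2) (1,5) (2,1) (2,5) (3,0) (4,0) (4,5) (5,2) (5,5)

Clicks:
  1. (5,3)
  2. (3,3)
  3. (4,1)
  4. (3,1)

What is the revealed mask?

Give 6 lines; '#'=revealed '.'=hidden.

Answer: ......
......
..###.
.####.
.####.
...#..

Derivation:
Click 1 (5,3) count=1: revealed 1 new [(5,3)] -> total=1
Click 2 (3,3) count=0: revealed 9 new [(2,2) (2,3) (2,4) (3,2) (3,3) (3,4) (4,2) (4,3) (4,4)] -> total=10
Click 3 (4,1) count=3: revealed 1 new [(4,1)] -> total=11
Click 4 (3,1) count=3: revealed 1 new [(3,1)] -> total=12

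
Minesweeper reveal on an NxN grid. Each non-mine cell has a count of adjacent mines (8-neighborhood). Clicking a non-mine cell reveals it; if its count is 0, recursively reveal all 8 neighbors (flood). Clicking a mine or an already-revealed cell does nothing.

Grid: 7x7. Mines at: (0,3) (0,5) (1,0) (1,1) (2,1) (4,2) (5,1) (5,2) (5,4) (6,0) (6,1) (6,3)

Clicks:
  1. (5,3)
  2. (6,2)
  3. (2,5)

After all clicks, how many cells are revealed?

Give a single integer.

Answer: 25

Derivation:
Click 1 (5,3) count=4: revealed 1 new [(5,3)] -> total=1
Click 2 (6,2) count=4: revealed 1 new [(6,2)] -> total=2
Click 3 (2,5) count=0: revealed 23 new [(1,2) (1,3) (1,4) (1,5) (1,6) (2,2) (2,3) (2,4) (2,5) (2,6) (3,2) (3,3) (3,4) (3,5) (3,6) (4,3) (4,4) (4,5) (4,6) (5,5) (5,6) (6,5) (6,6)] -> total=25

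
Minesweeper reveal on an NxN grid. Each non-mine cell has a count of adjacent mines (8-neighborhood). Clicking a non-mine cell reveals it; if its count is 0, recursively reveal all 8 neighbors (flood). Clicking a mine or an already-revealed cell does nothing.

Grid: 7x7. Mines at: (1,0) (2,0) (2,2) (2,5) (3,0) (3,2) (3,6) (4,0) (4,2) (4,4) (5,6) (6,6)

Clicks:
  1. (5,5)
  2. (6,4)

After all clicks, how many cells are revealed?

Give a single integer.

Click 1 (5,5) count=3: revealed 1 new [(5,5)] -> total=1
Click 2 (6,4) count=0: revealed 11 new [(5,0) (5,1) (5,2) (5,3) (5,4) (6,0) (6,1) (6,2) (6,3) (6,4) (6,5)] -> total=12

Answer: 12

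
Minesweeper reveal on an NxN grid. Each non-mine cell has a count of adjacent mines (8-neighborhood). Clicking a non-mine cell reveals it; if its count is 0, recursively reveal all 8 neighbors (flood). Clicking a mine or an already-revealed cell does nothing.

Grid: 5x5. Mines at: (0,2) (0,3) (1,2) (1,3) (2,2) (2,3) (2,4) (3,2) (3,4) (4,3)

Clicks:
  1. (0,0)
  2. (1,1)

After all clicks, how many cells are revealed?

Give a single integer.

Answer: 10

Derivation:
Click 1 (0,0) count=0: revealed 10 new [(0,0) (0,1) (1,0) (1,1) (2,0) (2,1) (3,0) (3,1) (4,0) (4,1)] -> total=10
Click 2 (1,1) count=3: revealed 0 new [(none)] -> total=10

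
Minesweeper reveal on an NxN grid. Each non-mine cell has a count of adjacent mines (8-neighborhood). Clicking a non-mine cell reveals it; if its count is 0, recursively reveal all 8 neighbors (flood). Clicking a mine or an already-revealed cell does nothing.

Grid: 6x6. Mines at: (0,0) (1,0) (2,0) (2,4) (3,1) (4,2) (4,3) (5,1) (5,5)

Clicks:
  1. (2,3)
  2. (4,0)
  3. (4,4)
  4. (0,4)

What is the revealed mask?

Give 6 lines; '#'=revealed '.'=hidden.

Answer: .#####
.#####
.###..
......
#...#.
......

Derivation:
Click 1 (2,3) count=1: revealed 1 new [(2,3)] -> total=1
Click 2 (4,0) count=2: revealed 1 new [(4,0)] -> total=2
Click 3 (4,4) count=2: revealed 1 new [(4,4)] -> total=3
Click 4 (0,4) count=0: revealed 12 new [(0,1) (0,2) (0,3) (0,4) (0,5) (1,1) (1,2) (1,3) (1,4) (1,5) (2,1) (2,2)] -> total=15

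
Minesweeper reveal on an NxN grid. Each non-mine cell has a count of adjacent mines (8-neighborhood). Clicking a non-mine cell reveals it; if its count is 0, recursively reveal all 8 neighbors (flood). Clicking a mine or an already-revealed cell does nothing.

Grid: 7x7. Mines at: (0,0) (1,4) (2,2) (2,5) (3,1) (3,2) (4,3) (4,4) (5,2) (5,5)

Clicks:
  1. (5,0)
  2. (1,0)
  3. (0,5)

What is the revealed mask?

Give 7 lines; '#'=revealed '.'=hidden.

Click 1 (5,0) count=0: revealed 6 new [(4,0) (4,1) (5,0) (5,1) (6,0) (6,1)] -> total=6
Click 2 (1,0) count=1: revealed 1 new [(1,0)] -> total=7
Click 3 (0,5) count=1: revealed 1 new [(0,5)] -> total=8

Answer: .....#.
#......
.......
.......
##.....
##.....
##.....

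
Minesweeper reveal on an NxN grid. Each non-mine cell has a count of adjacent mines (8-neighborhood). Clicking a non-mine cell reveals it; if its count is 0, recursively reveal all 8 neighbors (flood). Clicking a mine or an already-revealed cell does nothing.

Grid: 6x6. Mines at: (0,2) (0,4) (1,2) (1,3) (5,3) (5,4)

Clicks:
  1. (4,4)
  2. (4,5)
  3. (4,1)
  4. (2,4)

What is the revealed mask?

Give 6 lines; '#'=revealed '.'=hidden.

Click 1 (4,4) count=2: revealed 1 new [(4,4)] -> total=1
Click 2 (4,5) count=1: revealed 1 new [(4,5)] -> total=2
Click 3 (4,1) count=0: revealed 25 new [(0,0) (0,1) (1,0) (1,1) (1,4) (1,5) (2,0) (2,1) (2,2) (2,3) (2,4) (2,5) (3,0) (3,1) (3,2) (3,3) (3,4) (3,5) (4,0) (4,1) (4,2) (4,3) (5,0) (5,1) (5,2)] -> total=27
Click 4 (2,4) count=1: revealed 0 new [(none)] -> total=27

Answer: ##....
##..##
######
######
######
###...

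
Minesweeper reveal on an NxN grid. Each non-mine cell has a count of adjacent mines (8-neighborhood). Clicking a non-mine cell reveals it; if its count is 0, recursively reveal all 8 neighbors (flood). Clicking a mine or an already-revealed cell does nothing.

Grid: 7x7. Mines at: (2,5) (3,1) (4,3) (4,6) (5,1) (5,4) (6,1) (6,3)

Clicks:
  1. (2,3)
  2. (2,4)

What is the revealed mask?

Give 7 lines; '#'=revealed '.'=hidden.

Answer: #######
#######
#####..
..###..
.......
.......
.......

Derivation:
Click 1 (2,3) count=0: revealed 22 new [(0,0) (0,1) (0,2) (0,3) (0,4) (0,5) (0,6) (1,0) (1,1) (1,2) (1,3) (1,4) (1,5) (1,6) (2,0) (2,1) (2,2) (2,3) (2,4) (3,2) (3,3) (3,4)] -> total=22
Click 2 (2,4) count=1: revealed 0 new [(none)] -> total=22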